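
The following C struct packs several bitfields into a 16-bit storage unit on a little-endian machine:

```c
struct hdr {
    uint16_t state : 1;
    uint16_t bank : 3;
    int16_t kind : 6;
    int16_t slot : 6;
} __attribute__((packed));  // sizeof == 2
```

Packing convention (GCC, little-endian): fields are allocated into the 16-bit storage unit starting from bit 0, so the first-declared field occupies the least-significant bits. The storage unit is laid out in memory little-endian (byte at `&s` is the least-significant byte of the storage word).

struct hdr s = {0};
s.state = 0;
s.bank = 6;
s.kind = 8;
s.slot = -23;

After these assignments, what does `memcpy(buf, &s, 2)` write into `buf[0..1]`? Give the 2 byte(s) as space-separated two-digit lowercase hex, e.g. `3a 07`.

8c a4

state:1 = 0 → 0x0 << 0 → word 0x0000
bank:3 = 6 → 0x6 << 1 → word 0x000c
kind:6 = 8 → 0x8 << 4 → word 0x008c
slot:6 = -23 → 0x29 << 10 → word 0xa48c
word = 0xa48c → little-endian bytes:
  [0]=0x8c  [1]=0xa4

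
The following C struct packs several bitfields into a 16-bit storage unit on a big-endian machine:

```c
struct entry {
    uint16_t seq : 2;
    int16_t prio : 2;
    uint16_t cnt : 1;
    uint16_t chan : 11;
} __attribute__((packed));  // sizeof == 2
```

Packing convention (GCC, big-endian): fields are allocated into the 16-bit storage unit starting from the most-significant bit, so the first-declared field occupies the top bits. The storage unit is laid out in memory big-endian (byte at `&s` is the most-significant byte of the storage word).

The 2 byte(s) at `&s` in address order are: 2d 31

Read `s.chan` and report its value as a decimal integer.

[0]=0x2d [1]=0x31 (big-endian) → word 0x2d31
seq:2 @ bit 14 → (0x2d31>>14)&0x3 = 0x0
prio:2 @ bit 12 → (0x2d31>>12)&0x3 = 0x2
cnt:1 @ bit 11 → (0x2d31>>11)&0x1 = 0x1
chan:11 @ bit 0 → (0x2d31>>0)&0x7ff = 0x531  ←

1329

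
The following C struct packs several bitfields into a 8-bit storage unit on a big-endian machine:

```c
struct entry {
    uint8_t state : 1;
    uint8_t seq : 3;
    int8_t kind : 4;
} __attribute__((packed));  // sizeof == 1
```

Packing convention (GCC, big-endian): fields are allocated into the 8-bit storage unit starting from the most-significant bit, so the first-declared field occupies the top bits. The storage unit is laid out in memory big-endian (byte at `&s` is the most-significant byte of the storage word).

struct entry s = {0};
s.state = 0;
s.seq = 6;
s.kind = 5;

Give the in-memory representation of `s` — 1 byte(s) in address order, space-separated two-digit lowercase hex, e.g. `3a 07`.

65

[7+:1] state=0 & 0x1 = 0x0; word=0x00
[4+:3] seq=6 & 0x7 = 0x6; word=0x60
[0+:4] kind=5 & 0xf = 0x5; word=0x65
word = 0x65 → big-endian bytes:
  [0]=0x65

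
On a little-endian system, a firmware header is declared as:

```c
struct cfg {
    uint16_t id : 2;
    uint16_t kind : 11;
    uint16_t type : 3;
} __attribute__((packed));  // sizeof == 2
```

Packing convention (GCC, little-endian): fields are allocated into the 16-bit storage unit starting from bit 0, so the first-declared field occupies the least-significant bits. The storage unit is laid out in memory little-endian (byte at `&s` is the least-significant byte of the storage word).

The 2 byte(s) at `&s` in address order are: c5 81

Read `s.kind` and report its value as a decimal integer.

113

[0]=0xc5 [1]=0x81 (little-endian) → word 0x81c5
id [0+:2] = (word>>0) & 0x3 = 1
kind [2+:11] = (word>>2) & 0x7ff = 113  ←
type [13+:3] = (word>>13) & 0x7 = 4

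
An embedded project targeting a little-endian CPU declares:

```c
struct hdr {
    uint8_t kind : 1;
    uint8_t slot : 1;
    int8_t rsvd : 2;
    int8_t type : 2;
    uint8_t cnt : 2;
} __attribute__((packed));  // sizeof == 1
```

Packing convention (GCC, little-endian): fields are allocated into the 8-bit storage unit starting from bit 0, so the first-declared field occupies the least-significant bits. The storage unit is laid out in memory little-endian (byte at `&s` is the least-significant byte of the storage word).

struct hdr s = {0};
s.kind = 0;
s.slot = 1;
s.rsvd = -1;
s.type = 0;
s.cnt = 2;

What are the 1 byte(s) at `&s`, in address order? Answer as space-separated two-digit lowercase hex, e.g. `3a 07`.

8e

[0+:1] kind=0 & 0x1 = 0x0; word=0x00
[1+:1] slot=1 & 0x1 = 0x1; word=0x02
[2+:2] rsvd=-1 & 0x3 = 0x3; word=0x0e
[4+:2] type=0 & 0x3 = 0x0; word=0x0e
[6+:2] cnt=2 & 0x3 = 0x2; word=0x8e
word = 0x8e → little-endian bytes:
  [0]=0x8e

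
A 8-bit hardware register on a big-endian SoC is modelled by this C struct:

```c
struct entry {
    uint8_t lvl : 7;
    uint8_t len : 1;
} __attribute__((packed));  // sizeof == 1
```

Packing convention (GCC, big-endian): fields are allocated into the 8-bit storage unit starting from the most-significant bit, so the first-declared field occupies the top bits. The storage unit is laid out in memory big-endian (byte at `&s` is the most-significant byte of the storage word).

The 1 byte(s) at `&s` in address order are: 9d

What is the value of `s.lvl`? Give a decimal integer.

78

[0]=0x9d (big-endian) → word 0x9d
lvl [1+:7] = (word>>1) & 0x7f = 78  ←
len [0+:1] = (word>>0) & 0x1 = 1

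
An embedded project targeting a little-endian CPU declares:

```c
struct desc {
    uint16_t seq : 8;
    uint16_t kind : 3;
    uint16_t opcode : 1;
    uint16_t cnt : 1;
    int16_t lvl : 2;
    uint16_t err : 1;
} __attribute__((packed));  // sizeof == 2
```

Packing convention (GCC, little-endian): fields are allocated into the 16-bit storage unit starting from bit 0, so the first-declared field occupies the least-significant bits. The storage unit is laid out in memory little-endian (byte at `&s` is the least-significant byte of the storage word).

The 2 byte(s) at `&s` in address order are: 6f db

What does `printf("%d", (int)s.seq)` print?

111

[0]=0x6f [1]=0xdb (little-endian) → word 0xdb6f
seq:8 @ bit 0 → (0xdb6f>>0)&0xff = 0x6f  ←
kind:3 @ bit 8 → (0xdb6f>>8)&0x7 = 0x3
opcode:1 @ bit 11 → (0xdb6f>>11)&0x1 = 0x1
cnt:1 @ bit 12 → (0xdb6f>>12)&0x1 = 0x1
lvl:2 @ bit 13 → (0xdb6f>>13)&0x3 = 0x2
err:1 @ bit 15 → (0xdb6f>>15)&0x1 = 0x1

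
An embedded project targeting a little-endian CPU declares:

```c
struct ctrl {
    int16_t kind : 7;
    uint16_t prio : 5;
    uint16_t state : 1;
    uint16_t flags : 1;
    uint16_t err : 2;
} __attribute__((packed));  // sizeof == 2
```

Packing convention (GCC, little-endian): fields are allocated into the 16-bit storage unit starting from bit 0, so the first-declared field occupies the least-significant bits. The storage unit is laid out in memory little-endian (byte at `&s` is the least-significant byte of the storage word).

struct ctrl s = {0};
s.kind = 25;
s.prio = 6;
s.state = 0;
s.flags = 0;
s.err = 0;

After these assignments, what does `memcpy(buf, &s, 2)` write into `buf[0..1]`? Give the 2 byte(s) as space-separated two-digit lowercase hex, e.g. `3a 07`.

19 03

kind (7b) val=25 bits=0x19 at bit 0: 0x0019
prio (5b) val=6 bits=0x6 at bit 7: 0x0319
state (1b) val=0 bits=0x0 at bit 12: 0x0319
flags (1b) val=0 bits=0x0 at bit 13: 0x0319
err (2b) val=0 bits=0x0 at bit 14: 0x0319
word = 0x0319 → little-endian bytes:
  [0]=0x19  [1]=0x03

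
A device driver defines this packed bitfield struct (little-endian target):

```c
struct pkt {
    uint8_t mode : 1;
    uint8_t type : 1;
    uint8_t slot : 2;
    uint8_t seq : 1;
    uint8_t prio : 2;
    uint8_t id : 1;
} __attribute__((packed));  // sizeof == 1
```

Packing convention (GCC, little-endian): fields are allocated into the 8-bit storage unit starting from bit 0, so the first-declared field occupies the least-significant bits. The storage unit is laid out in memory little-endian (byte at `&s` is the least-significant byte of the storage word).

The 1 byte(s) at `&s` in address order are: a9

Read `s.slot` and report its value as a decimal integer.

[0]=0xa9 (little-endian) → word 0xa9
mode:1 @ bit 0 → (0xa9>>0)&0x1 = 0x1
type:1 @ bit 1 → (0xa9>>1)&0x1 = 0x0
slot:2 @ bit 2 → (0xa9>>2)&0x3 = 0x2  ←
seq:1 @ bit 4 → (0xa9>>4)&0x1 = 0x0
prio:2 @ bit 5 → (0xa9>>5)&0x3 = 0x1
id:1 @ bit 7 → (0xa9>>7)&0x1 = 0x1

2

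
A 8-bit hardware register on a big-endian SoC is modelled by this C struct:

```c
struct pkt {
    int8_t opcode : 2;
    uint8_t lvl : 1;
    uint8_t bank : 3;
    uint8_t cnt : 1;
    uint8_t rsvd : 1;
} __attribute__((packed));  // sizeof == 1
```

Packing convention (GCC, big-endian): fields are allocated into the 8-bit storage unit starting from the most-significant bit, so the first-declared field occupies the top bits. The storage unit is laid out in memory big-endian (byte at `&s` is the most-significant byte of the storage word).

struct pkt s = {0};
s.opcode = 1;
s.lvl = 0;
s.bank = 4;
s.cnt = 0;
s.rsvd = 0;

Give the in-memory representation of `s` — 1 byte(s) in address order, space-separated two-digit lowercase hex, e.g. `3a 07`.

opcode (2b) val=1 bits=0x1 at bit 6: 0x40
lvl (1b) val=0 bits=0x0 at bit 5: 0x40
bank (3b) val=4 bits=0x4 at bit 2: 0x50
cnt (1b) val=0 bits=0x0 at bit 1: 0x50
rsvd (1b) val=0 bits=0x0 at bit 0: 0x50
word = 0x50 → big-endian bytes:
  [0]=0x50

50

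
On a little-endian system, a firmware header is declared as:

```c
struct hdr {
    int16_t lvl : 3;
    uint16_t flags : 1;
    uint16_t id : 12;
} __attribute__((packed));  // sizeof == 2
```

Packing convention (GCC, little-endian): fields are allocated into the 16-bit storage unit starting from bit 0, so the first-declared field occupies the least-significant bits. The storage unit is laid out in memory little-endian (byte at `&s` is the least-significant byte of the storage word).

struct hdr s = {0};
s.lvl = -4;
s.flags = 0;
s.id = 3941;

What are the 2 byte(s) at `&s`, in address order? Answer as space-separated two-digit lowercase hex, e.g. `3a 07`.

54 f6

lvl (3b) val=-4 bits=0x4 at bit 0: 0x0004
flags (1b) val=0 bits=0x0 at bit 3: 0x0004
id (12b) val=3941 bits=0xf65 at bit 4: 0xf654
word = 0xf654 → little-endian bytes:
  [0]=0x54  [1]=0xf6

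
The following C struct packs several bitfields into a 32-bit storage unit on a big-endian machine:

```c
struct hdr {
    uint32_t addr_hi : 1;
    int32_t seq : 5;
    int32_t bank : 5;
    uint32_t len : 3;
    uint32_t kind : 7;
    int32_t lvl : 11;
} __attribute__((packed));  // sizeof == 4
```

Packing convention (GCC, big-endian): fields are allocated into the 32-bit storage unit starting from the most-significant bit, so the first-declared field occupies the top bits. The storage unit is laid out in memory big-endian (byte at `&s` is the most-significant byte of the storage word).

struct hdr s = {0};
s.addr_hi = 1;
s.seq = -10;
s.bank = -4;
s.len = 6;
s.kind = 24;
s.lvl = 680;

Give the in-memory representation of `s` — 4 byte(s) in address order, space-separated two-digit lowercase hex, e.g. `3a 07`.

addr_hi (1b) val=1 bits=0x1 at bit 31: 0x80000000
seq (5b) val=-10 bits=0x16 at bit 26: 0xd8000000
bank (5b) val=-4 bits=0x1c at bit 21: 0xdb800000
len (3b) val=6 bits=0x6 at bit 18: 0xdb980000
kind (7b) val=24 bits=0x18 at bit 11: 0xdb98c000
lvl (11b) val=680 bits=0x2a8 at bit 0: 0xdb98c2a8
word = 0xdb98c2a8 → big-endian bytes:
  [0]=0xdb  [1]=0x98  [2]=0xc2  [3]=0xa8

db 98 c2 a8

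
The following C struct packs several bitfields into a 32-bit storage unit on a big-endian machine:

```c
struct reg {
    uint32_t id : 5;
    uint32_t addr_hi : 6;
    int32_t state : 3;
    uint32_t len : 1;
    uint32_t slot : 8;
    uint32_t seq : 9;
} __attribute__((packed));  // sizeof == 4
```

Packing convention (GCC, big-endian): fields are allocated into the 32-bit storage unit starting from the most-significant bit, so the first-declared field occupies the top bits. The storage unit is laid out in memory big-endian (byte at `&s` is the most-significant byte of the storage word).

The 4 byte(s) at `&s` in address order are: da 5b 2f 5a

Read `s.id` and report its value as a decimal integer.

[0]=0xda [1]=0x5b [2]=0x2f [3]=0x5a (big-endian) → word 0xda5b2f5a
id:5 @ bit 27 → (0xda5b2f5a>>27)&0x1f = 0x1b  ←
addr_hi:6 @ bit 21 → (0xda5b2f5a>>21)&0x3f = 0x12
state:3 @ bit 18 → (0xda5b2f5a>>18)&0x7 = 0x6
len:1 @ bit 17 → (0xda5b2f5a>>17)&0x1 = 0x1
slot:8 @ bit 9 → (0xda5b2f5a>>9)&0xff = 0x97
seq:9 @ bit 0 → (0xda5b2f5a>>0)&0x1ff = 0x15a

27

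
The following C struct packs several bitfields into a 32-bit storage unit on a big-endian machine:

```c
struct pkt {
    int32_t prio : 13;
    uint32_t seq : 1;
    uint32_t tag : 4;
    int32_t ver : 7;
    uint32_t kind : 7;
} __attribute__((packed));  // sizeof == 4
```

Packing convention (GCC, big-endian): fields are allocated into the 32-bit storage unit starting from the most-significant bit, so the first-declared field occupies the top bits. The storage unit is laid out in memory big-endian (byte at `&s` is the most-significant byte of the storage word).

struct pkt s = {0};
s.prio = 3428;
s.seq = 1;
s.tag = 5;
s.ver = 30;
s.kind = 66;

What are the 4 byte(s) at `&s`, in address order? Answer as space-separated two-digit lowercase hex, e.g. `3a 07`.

prio (13b) val=3428 bits=0xd64 at bit 19: 0x6b200000
seq (1b) val=1 bits=0x1 at bit 18: 0x6b240000
tag (4b) val=5 bits=0x5 at bit 14: 0x6b254000
ver (7b) val=30 bits=0x1e at bit 7: 0x6b254f00
kind (7b) val=66 bits=0x42 at bit 0: 0x6b254f42
word = 0x6b254f42 → big-endian bytes:
  [0]=0x6b  [1]=0x25  [2]=0x4f  [3]=0x42

6b 25 4f 42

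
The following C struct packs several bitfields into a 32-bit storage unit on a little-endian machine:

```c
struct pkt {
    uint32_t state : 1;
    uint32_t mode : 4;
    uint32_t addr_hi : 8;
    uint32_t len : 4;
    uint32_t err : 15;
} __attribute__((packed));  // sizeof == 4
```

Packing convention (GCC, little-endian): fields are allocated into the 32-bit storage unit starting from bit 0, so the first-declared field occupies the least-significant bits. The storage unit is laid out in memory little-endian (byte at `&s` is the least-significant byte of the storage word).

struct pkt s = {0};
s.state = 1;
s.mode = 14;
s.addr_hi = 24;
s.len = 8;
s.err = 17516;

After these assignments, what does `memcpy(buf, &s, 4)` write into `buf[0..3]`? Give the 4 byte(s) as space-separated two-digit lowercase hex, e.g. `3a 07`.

state (1b) val=1 bits=0x1 at bit 0: 0x00000001
mode (4b) val=14 bits=0xe at bit 1: 0x0000001d
addr_hi (8b) val=24 bits=0x18 at bit 5: 0x0000031d
len (4b) val=8 bits=0x8 at bit 13: 0x0001031d
err (15b) val=17516 bits=0x446c at bit 17: 0x88d9031d
word = 0x88d9031d → little-endian bytes:
  [0]=0x1d  [1]=0x03  [2]=0xd9  [3]=0x88

1d 03 d9 88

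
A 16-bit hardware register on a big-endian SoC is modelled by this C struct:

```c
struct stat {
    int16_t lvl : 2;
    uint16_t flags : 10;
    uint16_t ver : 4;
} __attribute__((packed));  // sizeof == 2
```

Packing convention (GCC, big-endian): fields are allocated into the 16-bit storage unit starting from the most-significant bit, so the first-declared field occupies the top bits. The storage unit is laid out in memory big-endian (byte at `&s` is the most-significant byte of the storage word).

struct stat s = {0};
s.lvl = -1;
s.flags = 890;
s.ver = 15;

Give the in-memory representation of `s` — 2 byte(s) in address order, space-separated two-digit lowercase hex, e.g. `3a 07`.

f7 af

[14+:2] lvl=-1 & 0x3 = 0x3; word=0xc000
[4+:10] flags=890 & 0x3ff = 0x37a; word=0xf7a0
[0+:4] ver=15 & 0xf = 0xf; word=0xf7af
word = 0xf7af → big-endian bytes:
  [0]=0xf7  [1]=0xaf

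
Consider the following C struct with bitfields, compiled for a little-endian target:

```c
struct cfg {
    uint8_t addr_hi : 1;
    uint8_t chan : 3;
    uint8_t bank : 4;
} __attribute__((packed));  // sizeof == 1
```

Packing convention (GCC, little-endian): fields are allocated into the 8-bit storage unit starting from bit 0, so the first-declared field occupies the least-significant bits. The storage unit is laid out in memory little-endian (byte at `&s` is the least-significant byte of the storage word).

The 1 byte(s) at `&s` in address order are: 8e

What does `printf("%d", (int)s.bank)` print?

[0]=0x8e (little-endian) → word 0x8e
addr_hi:1 @ bit 0 → (0x8e>>0)&0x1 = 0x0
chan:3 @ bit 1 → (0x8e>>1)&0x7 = 0x7
bank:4 @ bit 4 → (0x8e>>4)&0xf = 0x8  ←

8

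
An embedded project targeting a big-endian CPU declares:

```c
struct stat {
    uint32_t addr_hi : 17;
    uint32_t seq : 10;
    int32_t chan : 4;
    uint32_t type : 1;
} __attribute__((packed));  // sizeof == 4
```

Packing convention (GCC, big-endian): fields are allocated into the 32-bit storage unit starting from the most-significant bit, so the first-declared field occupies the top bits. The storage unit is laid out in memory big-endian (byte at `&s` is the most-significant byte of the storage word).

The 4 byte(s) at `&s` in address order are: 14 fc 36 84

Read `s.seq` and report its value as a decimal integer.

436

[0]=0x14 [1]=0xfc [2]=0x36 [3]=0x84 (big-endian) → word 0x14fc3684
addr_hi [15+:17] = (word>>15) & 0x1ffff = 10744
seq [5+:10] = (word>>5) & 0x3ff = 436  ←
chan [1+:4] = (word>>1) & 0xf = 2
type [0+:1] = (word>>0) & 0x1 = 0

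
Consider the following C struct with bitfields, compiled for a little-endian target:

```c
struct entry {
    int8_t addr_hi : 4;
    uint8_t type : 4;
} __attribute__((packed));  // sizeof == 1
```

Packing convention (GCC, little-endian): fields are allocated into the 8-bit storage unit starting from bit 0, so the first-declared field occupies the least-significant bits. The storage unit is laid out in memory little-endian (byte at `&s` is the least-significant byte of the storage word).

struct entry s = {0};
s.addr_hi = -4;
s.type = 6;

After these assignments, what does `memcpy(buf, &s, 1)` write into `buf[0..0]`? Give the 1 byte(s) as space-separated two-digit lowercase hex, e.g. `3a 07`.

[0+:4] addr_hi=-4 & 0xf = 0xc; word=0x0c
[4+:4] type=6 & 0xf = 0x6; word=0x6c
word = 0x6c → little-endian bytes:
  [0]=0x6c

6c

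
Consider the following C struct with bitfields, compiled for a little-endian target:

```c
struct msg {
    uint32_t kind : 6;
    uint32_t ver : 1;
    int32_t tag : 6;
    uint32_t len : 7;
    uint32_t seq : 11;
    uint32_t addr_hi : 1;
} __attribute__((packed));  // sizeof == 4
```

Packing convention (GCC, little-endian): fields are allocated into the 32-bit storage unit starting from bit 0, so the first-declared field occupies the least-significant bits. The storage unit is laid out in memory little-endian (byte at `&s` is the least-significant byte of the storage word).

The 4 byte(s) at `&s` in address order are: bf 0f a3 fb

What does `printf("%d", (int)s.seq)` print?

1978

[0]=0xbf [1]=0x0f [2]=0xa3 [3]=0xfb (little-endian) → word 0xfba30fbf
kind:6 @ bit 0 → (0xfba30fbf>>0)&0x3f = 0x3f
ver:1 @ bit 6 → (0xfba30fbf>>6)&0x1 = 0x0
tag:6 @ bit 7 → (0xfba30fbf>>7)&0x3f = 0x1f
len:7 @ bit 13 → (0xfba30fbf>>13)&0x7f = 0x18
seq:11 @ bit 20 → (0xfba30fbf>>20)&0x7ff = 0x7ba  ←
addr_hi:1 @ bit 31 → (0xfba30fbf>>31)&0x1 = 0x1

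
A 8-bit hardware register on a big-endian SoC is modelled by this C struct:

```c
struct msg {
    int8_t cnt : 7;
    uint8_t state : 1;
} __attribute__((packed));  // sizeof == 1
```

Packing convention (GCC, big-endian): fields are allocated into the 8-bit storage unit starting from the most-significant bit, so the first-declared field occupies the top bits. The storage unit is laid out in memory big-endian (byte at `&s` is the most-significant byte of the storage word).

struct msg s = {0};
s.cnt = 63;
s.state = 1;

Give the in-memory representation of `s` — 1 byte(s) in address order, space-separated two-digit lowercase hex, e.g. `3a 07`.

7f

cnt (7b) val=63 bits=0x3f at bit 1: 0x7e
state (1b) val=1 bits=0x1 at bit 0: 0x7f
word = 0x7f → big-endian bytes:
  [0]=0x7f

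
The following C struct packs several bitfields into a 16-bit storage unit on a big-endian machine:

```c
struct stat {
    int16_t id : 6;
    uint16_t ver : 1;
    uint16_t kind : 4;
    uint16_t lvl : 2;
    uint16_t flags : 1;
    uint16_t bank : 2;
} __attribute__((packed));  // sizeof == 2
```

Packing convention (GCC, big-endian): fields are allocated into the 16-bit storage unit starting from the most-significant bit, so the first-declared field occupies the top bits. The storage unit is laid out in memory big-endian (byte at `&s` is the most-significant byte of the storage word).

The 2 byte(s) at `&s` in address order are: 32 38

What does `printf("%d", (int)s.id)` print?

12

[0]=0x32 [1]=0x38 (big-endian) → word 0x3238
id [10+:6] = (word>>10) & 0x3f = 12  ←
ver [9+:1] = (word>>9) & 0x1 = 1
kind [5+:4] = (word>>5) & 0xf = 1
lvl [3+:2] = (word>>3) & 0x3 = 3
flags [2+:1] = (word>>2) & 0x1 = 0
bank [0+:2] = (word>>0) & 0x3 = 0
id signed 6b, MSB=0: value = 12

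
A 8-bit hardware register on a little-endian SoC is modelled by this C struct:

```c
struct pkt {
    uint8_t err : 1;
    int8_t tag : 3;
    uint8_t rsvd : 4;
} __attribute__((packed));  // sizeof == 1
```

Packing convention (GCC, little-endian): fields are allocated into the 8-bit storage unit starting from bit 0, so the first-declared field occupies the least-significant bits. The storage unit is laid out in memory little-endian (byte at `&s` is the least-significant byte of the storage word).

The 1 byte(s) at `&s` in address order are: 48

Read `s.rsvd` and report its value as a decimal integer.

[0]=0x48 (little-endian) → word 0x48
err [0+:1] = (word>>0) & 0x1 = 0
tag [1+:3] = (word>>1) & 0x7 = 4
rsvd [4+:4] = (word>>4) & 0xf = 4  ←

4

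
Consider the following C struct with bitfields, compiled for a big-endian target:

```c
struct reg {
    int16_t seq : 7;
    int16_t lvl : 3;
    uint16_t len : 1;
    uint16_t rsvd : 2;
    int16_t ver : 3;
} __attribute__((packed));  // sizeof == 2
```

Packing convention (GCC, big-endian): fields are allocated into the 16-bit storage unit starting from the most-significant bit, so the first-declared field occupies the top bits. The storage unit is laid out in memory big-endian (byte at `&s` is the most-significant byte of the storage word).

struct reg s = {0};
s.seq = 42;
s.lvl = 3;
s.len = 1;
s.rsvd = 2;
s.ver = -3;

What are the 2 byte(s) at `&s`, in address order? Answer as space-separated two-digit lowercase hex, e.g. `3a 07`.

54 f5

seq:7 = 42 → 0x2a << 9 → word 0x5400
lvl:3 = 3 → 0x3 << 6 → word 0x54c0
len:1 = 1 → 0x1 << 5 → word 0x54e0
rsvd:2 = 2 → 0x2 << 3 → word 0x54f0
ver:3 = -3 → 0x5 << 0 → word 0x54f5
word = 0x54f5 → big-endian bytes:
  [0]=0x54  [1]=0xf5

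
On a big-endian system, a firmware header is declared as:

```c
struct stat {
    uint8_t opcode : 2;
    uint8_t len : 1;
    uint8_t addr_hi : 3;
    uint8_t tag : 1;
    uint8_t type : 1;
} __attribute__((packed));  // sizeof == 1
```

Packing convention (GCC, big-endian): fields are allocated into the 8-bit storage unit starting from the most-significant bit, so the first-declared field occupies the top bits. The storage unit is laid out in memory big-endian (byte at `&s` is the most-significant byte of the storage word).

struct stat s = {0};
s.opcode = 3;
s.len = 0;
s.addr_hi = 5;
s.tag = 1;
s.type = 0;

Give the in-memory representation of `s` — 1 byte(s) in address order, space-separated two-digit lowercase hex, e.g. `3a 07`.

d6

[6+:2] opcode=3 & 0x3 = 0x3; word=0xc0
[5+:1] len=0 & 0x1 = 0x0; word=0xc0
[2+:3] addr_hi=5 & 0x7 = 0x5; word=0xd4
[1+:1] tag=1 & 0x1 = 0x1; word=0xd6
[0+:1] type=0 & 0x1 = 0x0; word=0xd6
word = 0xd6 → big-endian bytes:
  [0]=0xd6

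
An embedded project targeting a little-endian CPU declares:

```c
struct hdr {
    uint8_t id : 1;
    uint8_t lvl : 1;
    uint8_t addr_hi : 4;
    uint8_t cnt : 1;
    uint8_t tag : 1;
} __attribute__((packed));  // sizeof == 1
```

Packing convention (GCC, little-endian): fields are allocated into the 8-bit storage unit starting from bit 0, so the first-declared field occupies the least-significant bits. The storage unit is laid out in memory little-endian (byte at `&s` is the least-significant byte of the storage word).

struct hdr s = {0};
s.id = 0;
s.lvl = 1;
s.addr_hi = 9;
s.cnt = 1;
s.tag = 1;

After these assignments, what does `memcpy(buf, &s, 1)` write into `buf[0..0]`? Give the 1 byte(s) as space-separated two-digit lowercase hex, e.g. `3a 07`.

id (1b) val=0 bits=0x0 at bit 0: 0x00
lvl (1b) val=1 bits=0x1 at bit 1: 0x02
addr_hi (4b) val=9 bits=0x9 at bit 2: 0x26
cnt (1b) val=1 bits=0x1 at bit 6: 0x66
tag (1b) val=1 bits=0x1 at bit 7: 0xe6
word = 0xe6 → little-endian bytes:
  [0]=0xe6

e6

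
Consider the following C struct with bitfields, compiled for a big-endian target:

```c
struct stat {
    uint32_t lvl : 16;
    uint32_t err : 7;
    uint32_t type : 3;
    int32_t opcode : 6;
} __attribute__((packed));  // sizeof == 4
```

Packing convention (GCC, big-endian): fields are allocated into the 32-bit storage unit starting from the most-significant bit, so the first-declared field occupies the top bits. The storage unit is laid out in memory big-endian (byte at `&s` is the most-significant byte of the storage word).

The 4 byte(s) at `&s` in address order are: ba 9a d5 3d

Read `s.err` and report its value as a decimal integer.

[0]=0xba [1]=0x9a [2]=0xd5 [3]=0x3d (big-endian) → word 0xba9ad53d
lvl [16+:16] = (word>>16) & 0xffff = 47770
err [9+:7] = (word>>9) & 0x7f = 106  ←
type [6+:3] = (word>>6) & 0x7 = 4
opcode [0+:6] = (word>>0) & 0x3f = 61

106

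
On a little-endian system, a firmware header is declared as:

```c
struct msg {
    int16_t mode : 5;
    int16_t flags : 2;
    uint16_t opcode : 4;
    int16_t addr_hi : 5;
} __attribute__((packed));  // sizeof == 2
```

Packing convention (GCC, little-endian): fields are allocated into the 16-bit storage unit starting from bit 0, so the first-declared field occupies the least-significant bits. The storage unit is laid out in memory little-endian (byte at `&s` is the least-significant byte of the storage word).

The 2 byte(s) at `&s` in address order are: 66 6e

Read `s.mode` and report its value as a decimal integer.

6

[0]=0x66 [1]=0x6e (little-endian) → word 0x6e66
mode [0+:5] = (word>>0) & 0x1f = 6  ←
flags [5+:2] = (word>>5) & 0x3 = 3
opcode [7+:4] = (word>>7) & 0xf = 12
addr_hi [11+:5] = (word>>11) & 0x1f = 13
mode signed 5b, MSB=0: value = 6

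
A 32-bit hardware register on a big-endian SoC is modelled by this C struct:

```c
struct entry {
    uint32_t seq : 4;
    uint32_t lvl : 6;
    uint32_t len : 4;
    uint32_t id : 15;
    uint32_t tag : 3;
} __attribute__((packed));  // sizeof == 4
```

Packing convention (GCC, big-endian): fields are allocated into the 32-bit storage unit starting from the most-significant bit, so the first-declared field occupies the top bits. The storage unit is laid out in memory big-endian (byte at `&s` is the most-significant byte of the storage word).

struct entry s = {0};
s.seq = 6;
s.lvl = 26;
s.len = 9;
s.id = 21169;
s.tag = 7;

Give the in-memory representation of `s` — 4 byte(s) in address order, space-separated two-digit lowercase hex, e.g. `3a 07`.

[28+:4] seq=6 & 0xf = 0x6; word=0x60000000
[22+:6] lvl=26 & 0x3f = 0x1a; word=0x66800000
[18+:4] len=9 & 0xf = 0x9; word=0x66a40000
[3+:15] id=21169 & 0x7fff = 0x52b1; word=0x66a69588
[0+:3] tag=7 & 0x7 = 0x7; word=0x66a6958f
word = 0x66a6958f → big-endian bytes:
  [0]=0x66  [1]=0xa6  [2]=0x95  [3]=0x8f

66 a6 95 8f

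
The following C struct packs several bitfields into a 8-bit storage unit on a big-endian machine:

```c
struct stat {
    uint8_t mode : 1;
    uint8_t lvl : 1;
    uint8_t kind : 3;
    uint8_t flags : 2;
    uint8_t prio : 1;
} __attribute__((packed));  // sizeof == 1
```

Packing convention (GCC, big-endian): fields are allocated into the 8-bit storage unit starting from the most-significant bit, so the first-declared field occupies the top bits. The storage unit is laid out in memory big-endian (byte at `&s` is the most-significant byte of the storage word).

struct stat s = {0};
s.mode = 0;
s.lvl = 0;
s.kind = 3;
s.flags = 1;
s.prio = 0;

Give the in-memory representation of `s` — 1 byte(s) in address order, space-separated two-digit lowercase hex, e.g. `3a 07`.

mode (1b) val=0 bits=0x0 at bit 7: 0x00
lvl (1b) val=0 bits=0x0 at bit 6: 0x00
kind (3b) val=3 bits=0x3 at bit 3: 0x18
flags (2b) val=1 bits=0x1 at bit 1: 0x1a
prio (1b) val=0 bits=0x0 at bit 0: 0x1a
word = 0x1a → big-endian bytes:
  [0]=0x1a

1a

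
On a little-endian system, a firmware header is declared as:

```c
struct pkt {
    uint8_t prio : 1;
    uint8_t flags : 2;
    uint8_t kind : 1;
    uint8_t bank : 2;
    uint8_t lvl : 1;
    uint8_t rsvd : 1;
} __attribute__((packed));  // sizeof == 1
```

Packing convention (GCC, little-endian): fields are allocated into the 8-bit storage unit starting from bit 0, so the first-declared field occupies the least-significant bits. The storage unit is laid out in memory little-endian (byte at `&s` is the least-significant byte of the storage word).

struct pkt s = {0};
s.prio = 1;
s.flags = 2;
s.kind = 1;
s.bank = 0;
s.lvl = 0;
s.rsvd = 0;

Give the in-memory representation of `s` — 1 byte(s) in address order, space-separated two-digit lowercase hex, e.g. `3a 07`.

0d

prio:1 = 1 → 0x1 << 0 → word 0x01
flags:2 = 2 → 0x2 << 1 → word 0x05
kind:1 = 1 → 0x1 << 3 → word 0x0d
bank:2 = 0 → 0x0 << 4 → word 0x0d
lvl:1 = 0 → 0x0 << 6 → word 0x0d
rsvd:1 = 0 → 0x0 << 7 → word 0x0d
word = 0x0d → little-endian bytes:
  [0]=0x0d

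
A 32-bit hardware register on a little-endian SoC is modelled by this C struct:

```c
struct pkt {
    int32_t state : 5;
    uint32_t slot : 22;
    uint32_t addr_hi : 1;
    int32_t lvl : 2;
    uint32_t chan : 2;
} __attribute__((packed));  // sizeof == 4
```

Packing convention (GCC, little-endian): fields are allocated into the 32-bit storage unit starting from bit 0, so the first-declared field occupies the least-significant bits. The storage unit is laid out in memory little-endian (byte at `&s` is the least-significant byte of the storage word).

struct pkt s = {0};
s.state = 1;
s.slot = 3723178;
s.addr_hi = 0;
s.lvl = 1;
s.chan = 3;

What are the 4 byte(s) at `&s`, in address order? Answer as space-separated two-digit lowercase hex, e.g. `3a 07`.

41 f5 19 d7

state:5 = 1 → 0x1 << 0 → word 0x00000001
slot:22 = 3723178 → 0x38cfaa << 5 → word 0x0719f541
addr_hi:1 = 0 → 0x0 << 27 → word 0x0719f541
lvl:2 = 1 → 0x1 << 28 → word 0x1719f541
chan:2 = 3 → 0x3 << 30 → word 0xd719f541
word = 0xd719f541 → little-endian bytes:
  [0]=0x41  [1]=0xf5  [2]=0x19  [3]=0xd7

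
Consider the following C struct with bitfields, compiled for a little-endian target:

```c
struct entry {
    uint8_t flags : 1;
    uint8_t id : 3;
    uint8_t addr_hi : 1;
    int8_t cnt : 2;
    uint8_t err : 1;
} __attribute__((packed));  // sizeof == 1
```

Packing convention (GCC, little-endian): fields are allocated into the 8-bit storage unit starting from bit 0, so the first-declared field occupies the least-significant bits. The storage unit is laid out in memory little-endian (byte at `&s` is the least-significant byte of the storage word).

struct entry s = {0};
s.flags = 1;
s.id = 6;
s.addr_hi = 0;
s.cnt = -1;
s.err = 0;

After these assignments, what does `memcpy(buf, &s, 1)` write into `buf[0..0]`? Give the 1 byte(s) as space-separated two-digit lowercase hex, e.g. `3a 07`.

flags (1b) val=1 bits=0x1 at bit 0: 0x01
id (3b) val=6 bits=0x6 at bit 1: 0x0d
addr_hi (1b) val=0 bits=0x0 at bit 4: 0x0d
cnt (2b) val=-1 bits=0x3 at bit 5: 0x6d
err (1b) val=0 bits=0x0 at bit 7: 0x6d
word = 0x6d → little-endian bytes:
  [0]=0x6d

6d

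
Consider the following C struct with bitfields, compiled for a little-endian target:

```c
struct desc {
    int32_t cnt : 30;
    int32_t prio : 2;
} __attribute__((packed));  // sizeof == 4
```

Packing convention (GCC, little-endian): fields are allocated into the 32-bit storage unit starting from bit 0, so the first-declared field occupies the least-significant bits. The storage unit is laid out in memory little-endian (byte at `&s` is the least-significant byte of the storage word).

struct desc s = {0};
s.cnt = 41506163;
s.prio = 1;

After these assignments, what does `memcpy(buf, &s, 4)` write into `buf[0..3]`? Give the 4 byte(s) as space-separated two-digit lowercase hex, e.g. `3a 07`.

cnt (30b) val=41506163 bits=0x2795573 at bit 0: 0x02795573
prio (2b) val=1 bits=0x1 at bit 30: 0x42795573
word = 0x42795573 → little-endian bytes:
  [0]=0x73  [1]=0x55  [2]=0x79  [3]=0x42

73 55 79 42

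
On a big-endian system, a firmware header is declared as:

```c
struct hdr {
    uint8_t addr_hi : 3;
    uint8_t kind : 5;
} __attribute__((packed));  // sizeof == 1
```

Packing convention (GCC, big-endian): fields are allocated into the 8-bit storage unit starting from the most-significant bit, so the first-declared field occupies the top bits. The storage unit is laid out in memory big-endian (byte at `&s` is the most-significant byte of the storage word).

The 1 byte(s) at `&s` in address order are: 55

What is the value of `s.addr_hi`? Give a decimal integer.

[0]=0x55 (big-endian) → word 0x55
addr_hi [5+:3] = (word>>5) & 0x7 = 2  ←
kind [0+:5] = (word>>0) & 0x1f = 21

2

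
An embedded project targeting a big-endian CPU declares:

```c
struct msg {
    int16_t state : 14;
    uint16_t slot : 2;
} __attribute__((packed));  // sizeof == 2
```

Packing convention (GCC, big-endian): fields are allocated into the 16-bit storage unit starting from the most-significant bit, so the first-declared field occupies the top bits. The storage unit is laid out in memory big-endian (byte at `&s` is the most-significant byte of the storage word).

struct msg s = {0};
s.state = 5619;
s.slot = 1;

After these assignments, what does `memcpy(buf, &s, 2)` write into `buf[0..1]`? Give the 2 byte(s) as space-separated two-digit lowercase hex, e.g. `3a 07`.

57 cd

state:14 = 5619 → 0x15f3 << 2 → word 0x57cc
slot:2 = 1 → 0x1 << 0 → word 0x57cd
word = 0x57cd → big-endian bytes:
  [0]=0x57  [1]=0xcd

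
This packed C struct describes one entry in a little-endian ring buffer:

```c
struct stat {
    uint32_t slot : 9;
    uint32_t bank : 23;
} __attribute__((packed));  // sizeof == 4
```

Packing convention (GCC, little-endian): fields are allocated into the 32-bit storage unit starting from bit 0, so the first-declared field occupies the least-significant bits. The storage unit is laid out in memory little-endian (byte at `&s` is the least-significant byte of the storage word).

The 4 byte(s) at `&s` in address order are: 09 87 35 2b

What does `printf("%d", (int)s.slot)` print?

[0]=0x09 [1]=0x87 [2]=0x35 [3]=0x2b (little-endian) → word 0x2b358709
slot:9 @ bit 0 → (0x2b358709>>0)&0x1ff = 0x109  ←
bank:23 @ bit 9 → (0x2b358709>>9)&0x7fffff = 0x159ac3

265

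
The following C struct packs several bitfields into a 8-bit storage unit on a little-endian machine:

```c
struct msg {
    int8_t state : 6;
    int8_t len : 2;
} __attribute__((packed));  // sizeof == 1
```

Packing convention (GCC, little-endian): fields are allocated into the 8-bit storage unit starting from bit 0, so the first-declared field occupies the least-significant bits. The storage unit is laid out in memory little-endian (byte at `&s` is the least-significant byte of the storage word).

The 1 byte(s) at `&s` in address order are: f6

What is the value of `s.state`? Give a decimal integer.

-10

[0]=0xf6 (little-endian) → word 0xf6
state:6 @ bit 0 → (0xf6>>0)&0x3f = 0x36  ←
len:2 @ bit 6 → (0xf6>>6)&0x3 = 0x3
state signed 6b, MSB=1: 54 - 64 = -10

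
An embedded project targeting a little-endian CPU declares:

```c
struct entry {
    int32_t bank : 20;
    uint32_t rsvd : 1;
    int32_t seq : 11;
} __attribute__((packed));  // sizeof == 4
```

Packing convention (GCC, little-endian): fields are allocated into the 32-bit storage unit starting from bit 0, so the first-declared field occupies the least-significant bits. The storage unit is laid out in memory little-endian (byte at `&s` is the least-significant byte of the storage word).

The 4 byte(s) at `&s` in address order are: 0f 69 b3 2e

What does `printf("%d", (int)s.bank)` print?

[0]=0x0f [1]=0x69 [2]=0xb3 [3]=0x2e (little-endian) → word 0x2eb3690f
bank:20 @ bit 0 → (0x2eb3690f>>0)&0xfffff = 0x3690f  ←
rsvd:1 @ bit 20 → (0x2eb3690f>>20)&0x1 = 0x1
seq:11 @ bit 21 → (0x2eb3690f>>21)&0x7ff = 0x175
bank signed 20b, MSB=0: value = 223503

223503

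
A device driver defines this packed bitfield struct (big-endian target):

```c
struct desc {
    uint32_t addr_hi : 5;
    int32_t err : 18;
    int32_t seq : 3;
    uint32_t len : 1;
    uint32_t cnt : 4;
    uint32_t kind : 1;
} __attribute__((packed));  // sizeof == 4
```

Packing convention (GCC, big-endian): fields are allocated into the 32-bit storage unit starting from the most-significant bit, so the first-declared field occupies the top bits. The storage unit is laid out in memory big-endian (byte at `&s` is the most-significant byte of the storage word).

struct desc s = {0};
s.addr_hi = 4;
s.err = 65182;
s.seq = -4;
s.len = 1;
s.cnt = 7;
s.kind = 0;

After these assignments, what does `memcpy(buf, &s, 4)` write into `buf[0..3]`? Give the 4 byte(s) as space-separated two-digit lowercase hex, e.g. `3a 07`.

[27+:5] addr_hi=4 & 0x1f = 0x4; word=0x20000000
[9+:18] err=65182 & 0x3ffff = 0xfe9e; word=0x21fd3c00
[6+:3] seq=-4 & 0x7 = 0x4; word=0x21fd3d00
[5+:1] len=1 & 0x1 = 0x1; word=0x21fd3d20
[1+:4] cnt=7 & 0xf = 0x7; word=0x21fd3d2e
[0+:1] kind=0 & 0x1 = 0x0; word=0x21fd3d2e
word = 0x21fd3d2e → big-endian bytes:
  [0]=0x21  [1]=0xfd  [2]=0x3d  [3]=0x2e

21 fd 3d 2e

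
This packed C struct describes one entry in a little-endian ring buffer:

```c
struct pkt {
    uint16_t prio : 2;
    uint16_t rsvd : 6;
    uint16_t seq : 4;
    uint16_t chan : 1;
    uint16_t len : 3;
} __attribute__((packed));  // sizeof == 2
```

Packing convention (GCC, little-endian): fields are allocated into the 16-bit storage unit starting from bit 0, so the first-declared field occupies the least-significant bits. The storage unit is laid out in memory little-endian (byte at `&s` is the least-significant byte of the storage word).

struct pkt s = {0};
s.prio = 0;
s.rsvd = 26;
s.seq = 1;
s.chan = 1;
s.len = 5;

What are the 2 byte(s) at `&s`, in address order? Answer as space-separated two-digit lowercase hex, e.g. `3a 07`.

68 b1

prio (2b) val=0 bits=0x0 at bit 0: 0x0000
rsvd (6b) val=26 bits=0x1a at bit 2: 0x0068
seq (4b) val=1 bits=0x1 at bit 8: 0x0168
chan (1b) val=1 bits=0x1 at bit 12: 0x1168
len (3b) val=5 bits=0x5 at bit 13: 0xb168
word = 0xb168 → little-endian bytes:
  [0]=0x68  [1]=0xb1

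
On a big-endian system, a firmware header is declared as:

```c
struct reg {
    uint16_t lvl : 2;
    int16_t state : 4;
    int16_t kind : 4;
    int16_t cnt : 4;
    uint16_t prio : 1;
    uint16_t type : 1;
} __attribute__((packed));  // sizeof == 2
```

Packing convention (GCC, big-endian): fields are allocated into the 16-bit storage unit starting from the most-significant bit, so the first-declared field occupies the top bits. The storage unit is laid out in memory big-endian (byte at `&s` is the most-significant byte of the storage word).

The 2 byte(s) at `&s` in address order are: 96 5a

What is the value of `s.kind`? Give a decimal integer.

-7

[0]=0x96 [1]=0x5a (big-endian) → word 0x965a
lvl:2 @ bit 14 → (0x965a>>14)&0x3 = 0x2
state:4 @ bit 10 → (0x965a>>10)&0xf = 0x5
kind:4 @ bit 6 → (0x965a>>6)&0xf = 0x9  ←
cnt:4 @ bit 2 → (0x965a>>2)&0xf = 0x6
prio:1 @ bit 1 → (0x965a>>1)&0x1 = 0x1
type:1 @ bit 0 → (0x965a>>0)&0x1 = 0x0
kind signed 4b, MSB=1: 9 - 16 = -7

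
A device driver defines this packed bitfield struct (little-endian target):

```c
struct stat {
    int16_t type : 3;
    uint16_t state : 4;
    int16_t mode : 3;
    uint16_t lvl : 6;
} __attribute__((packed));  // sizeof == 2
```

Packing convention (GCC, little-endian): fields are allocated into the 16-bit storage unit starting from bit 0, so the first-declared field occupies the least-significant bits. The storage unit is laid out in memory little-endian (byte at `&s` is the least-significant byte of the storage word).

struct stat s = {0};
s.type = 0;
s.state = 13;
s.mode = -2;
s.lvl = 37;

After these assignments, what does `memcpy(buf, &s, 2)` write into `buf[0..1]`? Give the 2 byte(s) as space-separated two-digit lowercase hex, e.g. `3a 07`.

[0+:3] type=0 & 0x7 = 0x0; word=0x0000
[3+:4] state=13 & 0xf = 0xd; word=0x0068
[7+:3] mode=-2 & 0x7 = 0x6; word=0x0368
[10+:6] lvl=37 & 0x3f = 0x25; word=0x9768
word = 0x9768 → little-endian bytes:
  [0]=0x68  [1]=0x97

68 97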